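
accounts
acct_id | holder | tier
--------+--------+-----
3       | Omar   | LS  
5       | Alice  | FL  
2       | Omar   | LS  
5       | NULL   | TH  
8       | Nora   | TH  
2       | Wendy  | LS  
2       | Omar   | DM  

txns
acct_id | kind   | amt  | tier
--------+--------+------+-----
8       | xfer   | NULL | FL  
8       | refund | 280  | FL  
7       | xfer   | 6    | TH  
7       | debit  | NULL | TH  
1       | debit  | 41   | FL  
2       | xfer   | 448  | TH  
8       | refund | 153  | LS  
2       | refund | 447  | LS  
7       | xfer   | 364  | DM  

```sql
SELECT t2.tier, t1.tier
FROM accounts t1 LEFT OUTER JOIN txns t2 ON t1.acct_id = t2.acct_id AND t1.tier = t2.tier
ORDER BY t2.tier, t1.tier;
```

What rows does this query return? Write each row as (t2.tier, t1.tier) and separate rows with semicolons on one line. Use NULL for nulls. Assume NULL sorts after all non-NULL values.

(LS, LS); (LS, LS); (NULL, DM); (NULL, FL); (NULL, LS); (NULL, TH); (NULL, TH)

LEFT JOIN keeps every row from `accounts`; unmatched rows get NULL for `txns`'s columns.
Matching on t1.acct_id = t2.acct_id AND t1.tier = t2.tier.
Matched pairs: 2; unmatched t1 rows kept: 5.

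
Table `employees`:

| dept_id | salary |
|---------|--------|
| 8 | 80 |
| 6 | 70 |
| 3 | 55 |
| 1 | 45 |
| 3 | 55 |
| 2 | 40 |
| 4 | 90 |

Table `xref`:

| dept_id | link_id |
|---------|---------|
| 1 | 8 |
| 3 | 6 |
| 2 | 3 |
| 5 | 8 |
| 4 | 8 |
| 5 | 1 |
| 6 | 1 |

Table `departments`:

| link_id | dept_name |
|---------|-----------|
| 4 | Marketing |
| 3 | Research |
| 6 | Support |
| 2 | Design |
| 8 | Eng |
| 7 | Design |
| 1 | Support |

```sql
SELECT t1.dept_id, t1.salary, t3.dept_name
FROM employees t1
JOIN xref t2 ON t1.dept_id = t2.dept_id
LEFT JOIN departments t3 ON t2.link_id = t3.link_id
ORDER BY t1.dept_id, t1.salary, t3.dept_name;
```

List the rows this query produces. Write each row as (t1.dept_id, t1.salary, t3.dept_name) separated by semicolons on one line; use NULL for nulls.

Step 1 — t1 INNER JOIN t2 on dept_id → 6 row(s).
Then LEFT JOIN `departments t3` on link_id: each of those 6 rows is kept; rows whose t2.link_id has no match in t3 get NULL for t3's columns.

(1, 45, Eng); (2, 40, Research); (3, 55, Support); (3, 55, Support); (4, 90, Eng); (6, 70, Support)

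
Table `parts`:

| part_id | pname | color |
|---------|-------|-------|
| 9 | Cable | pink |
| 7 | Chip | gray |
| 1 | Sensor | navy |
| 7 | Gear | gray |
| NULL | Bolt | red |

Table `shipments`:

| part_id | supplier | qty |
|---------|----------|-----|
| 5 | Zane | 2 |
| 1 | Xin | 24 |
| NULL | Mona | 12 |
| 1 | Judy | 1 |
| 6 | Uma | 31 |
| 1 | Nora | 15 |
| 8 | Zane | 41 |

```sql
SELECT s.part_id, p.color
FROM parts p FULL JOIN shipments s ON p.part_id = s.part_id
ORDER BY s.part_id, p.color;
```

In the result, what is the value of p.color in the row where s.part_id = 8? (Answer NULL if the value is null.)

FULL OUTER JOIN keeps every row from both sides; unmatched rows get NULL for the other side's columns.
Matching on p.part_id = s.part_id. A NULL in a compared column never satisfies the condition.
- p row (part_id=9): no match → kept, s columns NULL.
- p row (part_id=7): no match → kept, s columns NULL.
- p row (part_id=1): matches 3 s row(s) → 3 output row(s).
- p row (part_id=7): no match → kept, s columns NULL.
- p row (part_id=NULL): no match → kept, s columns NULL.
- 4 row(s) from s found no p partner → padded with NULL.

NULL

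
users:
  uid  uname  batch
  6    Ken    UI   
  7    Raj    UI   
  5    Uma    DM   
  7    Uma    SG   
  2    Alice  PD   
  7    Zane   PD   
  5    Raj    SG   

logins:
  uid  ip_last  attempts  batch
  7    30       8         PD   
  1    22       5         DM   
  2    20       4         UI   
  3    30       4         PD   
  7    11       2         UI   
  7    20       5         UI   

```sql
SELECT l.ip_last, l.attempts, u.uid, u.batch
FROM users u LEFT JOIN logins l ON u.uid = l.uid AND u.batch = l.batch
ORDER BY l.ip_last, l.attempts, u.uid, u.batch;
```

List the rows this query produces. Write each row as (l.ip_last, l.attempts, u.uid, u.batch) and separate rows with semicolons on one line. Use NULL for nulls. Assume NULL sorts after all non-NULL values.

LEFT JOIN keeps every row from `users`; unmatched rows get NULL for `logins`'s columns.
Matching on u.uid = l.uid AND u.batch = l.batch.
- uid=6, batch=UI: no l row matches, row kept with l columns NULL.
- uid=7, batch=UI: 2 matching l row(s), so 2 row(s) emitted.
- uid=5, batch=DM: no l row matches, row kept with l columns NULL.
- uid=7, batch=SG: no l row matches, row kept with l columns NULL.
- uid=2, batch=PD: no l row matches, row kept with l columns NULL.
- uid=7, batch=PD: 1 matching l row(s), so 1 row(s) emitted.
- uid=5, batch=SG: no l row matches, row kept with l columns NULL.
After projecting and ordering:
l.ip_last | l.attempts | u.uid | u.batch
11 | 2 | 7 | UI
20 | 5 | 7 | UI
30 | 8 | 7 | PD
NULL | NULL | 2 | PD
NULL | NULL | 5 | DM
NULL | NULL | 5 | SG
NULL | NULL | 6 | UI
NULL | NULL | 7 | SG

(11, 2, 7, UI); (20, 5, 7, UI); (30, 8, 7, PD); (NULL, NULL, 2, PD); (NULL, NULL, 5, DM); (NULL, NULL, 5, SG); (NULL, NULL, 6, UI); (NULL, NULL, 7, SG)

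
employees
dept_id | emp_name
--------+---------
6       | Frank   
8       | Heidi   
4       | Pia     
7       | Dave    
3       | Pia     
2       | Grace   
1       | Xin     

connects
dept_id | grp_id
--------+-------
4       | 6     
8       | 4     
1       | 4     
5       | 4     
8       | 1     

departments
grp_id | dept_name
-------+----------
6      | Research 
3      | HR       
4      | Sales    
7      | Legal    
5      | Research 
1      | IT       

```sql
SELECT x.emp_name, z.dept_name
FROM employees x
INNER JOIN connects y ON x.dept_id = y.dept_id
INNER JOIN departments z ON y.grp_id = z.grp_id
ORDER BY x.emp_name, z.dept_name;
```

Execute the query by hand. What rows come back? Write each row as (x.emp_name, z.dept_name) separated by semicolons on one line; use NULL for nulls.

(Heidi, IT); (Heidi, Sales); (Pia, Research); (Xin, Sales)

Joins associate left-to-right: employees INNER JOIN connects on dept_id gives 4 intermediate row(s).
Then INNER JOIN `departments z` on grp_id: keep only rows whose y.grp_id appears in z.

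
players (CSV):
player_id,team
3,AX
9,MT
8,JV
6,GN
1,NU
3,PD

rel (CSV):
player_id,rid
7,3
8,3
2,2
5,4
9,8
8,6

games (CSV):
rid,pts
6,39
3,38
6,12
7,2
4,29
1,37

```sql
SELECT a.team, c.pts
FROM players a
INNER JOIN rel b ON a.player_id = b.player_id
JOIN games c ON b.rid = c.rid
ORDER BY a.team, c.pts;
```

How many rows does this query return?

3

Step 1 — a INNER JOIN b on player_id → 3 row(s).
Then INNER JOIN `games c` on rid: keep only rows whose b.rid appears in c.
Result: 3 row(s).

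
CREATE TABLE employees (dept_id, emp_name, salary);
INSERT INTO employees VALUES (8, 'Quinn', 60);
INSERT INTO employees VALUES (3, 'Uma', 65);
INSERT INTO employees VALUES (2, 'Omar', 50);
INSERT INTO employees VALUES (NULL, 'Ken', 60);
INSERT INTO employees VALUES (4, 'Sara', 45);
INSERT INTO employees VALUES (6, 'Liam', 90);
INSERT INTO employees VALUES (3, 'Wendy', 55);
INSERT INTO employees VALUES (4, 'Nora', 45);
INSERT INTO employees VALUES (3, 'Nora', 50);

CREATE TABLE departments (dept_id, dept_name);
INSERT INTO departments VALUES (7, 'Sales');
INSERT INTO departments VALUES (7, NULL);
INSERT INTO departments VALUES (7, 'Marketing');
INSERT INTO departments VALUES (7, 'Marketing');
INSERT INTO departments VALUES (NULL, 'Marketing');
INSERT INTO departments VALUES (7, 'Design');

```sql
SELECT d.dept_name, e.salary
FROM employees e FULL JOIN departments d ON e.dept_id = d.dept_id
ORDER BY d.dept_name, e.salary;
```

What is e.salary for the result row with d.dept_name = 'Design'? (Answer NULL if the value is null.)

NULL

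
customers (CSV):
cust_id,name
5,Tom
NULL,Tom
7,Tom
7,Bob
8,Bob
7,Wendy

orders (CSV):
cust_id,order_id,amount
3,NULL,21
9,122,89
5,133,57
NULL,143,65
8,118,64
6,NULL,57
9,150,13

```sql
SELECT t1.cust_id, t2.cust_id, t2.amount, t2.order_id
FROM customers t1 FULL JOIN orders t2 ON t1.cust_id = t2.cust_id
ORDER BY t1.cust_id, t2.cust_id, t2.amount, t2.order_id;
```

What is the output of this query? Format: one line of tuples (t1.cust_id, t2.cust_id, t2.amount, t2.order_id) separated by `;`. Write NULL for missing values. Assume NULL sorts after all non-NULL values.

FULL OUTER JOIN keeps every row from both sides; unmatched rows get NULL for the other side's columns.
Matching on t1.cust_id = t2.cust_id. A NULL in a compared column never satisfies the condition.
Matched pairs: 2; unmatched t1 rows kept: 4; unmatched t2 rows kept: 5.

(5, 5, 57, 133); (7, NULL, NULL, NULL); (7, NULL, NULL, NULL); (7, NULL, NULL, NULL); (8, 8, 64, 118); (NULL, 3, 21, NULL); (NULL, 6, 57, NULL); (NULL, 9, 13, 150); (NULL, 9, 89, 122); (NULL, NULL, 65, 143); (NULL, NULL, NULL, NULL)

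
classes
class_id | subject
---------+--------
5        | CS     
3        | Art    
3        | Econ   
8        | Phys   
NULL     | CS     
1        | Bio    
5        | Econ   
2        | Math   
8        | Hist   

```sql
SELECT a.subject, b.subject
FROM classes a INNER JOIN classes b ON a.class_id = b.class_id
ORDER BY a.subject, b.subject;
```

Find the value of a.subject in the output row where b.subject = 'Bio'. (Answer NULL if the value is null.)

Bio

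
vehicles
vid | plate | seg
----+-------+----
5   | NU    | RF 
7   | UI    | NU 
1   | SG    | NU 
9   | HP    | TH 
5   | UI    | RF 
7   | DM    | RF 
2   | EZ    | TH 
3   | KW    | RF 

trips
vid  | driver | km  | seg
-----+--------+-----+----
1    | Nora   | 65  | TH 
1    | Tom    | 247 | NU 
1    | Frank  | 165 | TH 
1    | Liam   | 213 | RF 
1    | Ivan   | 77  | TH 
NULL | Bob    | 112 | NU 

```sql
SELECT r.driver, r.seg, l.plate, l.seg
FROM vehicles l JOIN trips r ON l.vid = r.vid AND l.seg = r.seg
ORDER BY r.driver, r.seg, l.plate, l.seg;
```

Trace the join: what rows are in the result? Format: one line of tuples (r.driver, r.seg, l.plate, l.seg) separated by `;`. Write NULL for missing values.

(Tom, NU, SG, NU)

INNER JOIN keeps only pairs where the ON condition holds.
Matching on l.vid = r.vid AND l.seg = r.seg. A NULL in a compared column never satisfies the condition.
Matched pairs: 1.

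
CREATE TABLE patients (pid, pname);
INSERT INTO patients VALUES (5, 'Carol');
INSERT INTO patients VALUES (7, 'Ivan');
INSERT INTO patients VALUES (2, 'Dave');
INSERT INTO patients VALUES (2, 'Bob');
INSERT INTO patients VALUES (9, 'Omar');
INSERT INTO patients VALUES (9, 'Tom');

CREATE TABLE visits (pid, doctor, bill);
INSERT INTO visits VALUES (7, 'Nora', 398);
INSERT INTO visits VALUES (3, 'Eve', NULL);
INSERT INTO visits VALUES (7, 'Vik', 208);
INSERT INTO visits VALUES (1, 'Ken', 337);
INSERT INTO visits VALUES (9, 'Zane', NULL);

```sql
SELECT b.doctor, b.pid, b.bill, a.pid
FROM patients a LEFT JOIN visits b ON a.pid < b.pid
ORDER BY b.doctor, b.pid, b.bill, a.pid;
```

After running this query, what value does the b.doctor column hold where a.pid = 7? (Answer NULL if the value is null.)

LEFT JOIN keeps every row from `patients`; unmatched rows get NULL for `visits`'s columns.
Matching on a.pid < b.pid.
- pid=5: 3 matching b row(s), so 3 row(s) emitted.
- pid=7: 1 matching b row(s), so 1 row(s) emitted.
- pid=2: 4 matching b row(s), so 4 row(s) emitted.
- pid=2: 4 matching b row(s), so 4 row(s) emitted.
- pid=9: no b row matches, row kept with b columns NULL.
- pid=9: no b row matches, row kept with b columns NULL.

Zane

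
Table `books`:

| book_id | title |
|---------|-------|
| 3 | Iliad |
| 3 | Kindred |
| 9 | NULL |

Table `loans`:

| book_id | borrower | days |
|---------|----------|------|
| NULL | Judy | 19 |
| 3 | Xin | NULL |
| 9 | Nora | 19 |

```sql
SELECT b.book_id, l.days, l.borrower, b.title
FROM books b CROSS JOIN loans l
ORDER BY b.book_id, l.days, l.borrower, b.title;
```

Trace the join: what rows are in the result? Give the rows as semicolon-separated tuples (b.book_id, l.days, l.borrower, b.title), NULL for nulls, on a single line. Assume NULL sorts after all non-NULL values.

CROSS JOIN pairs every row of `books` with every row of `loans`: 3 × 3 = 9 rows.
After projecting and ordering:
b.book_id | l.days | l.borrower | b.title
3 | 19 | Judy | Iliad
3 | 19 | Judy | Kindred
3 | 19 | Nora | Iliad
3 | 19 | Nora | Kindred
3 | NULL | Xin | Iliad
3 | NULL | Xin | Kindred
9 | 19 | Judy | NULL
9 | 19 | Nora | NULL
9 | NULL | Xin | NULL

(3, 19, Judy, Iliad); (3, 19, Judy, Kindred); (3, 19, Nora, Iliad); (3, 19, Nora, Kindred); (3, NULL, Xin, Iliad); (3, NULL, Xin, Kindred); (9, 19, Judy, NULL); (9, 19, Nora, NULL); (9, NULL, Xin, NULL)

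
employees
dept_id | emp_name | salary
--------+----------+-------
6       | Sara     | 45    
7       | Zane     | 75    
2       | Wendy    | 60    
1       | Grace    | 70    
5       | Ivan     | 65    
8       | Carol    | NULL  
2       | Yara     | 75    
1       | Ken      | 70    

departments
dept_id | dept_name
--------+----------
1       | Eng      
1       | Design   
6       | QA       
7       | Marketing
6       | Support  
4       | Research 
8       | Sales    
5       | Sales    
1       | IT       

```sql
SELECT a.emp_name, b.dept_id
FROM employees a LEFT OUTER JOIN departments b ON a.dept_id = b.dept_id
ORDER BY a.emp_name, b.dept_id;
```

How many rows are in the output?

LEFT JOIN keeps every row from `employees`; unmatched rows get NULL for `departments`'s columns.
Matching on a.dept_id = b.dept_id.
- a (dept_id=6) pairs with 2 row(s) of b.
- a (dept_id=7) pairs with 1 row(s) of b.
- a (dept_id=2) has no partner → padded with NULL.
- a (dept_id=1) pairs with 3 row(s) of b.
- a (dept_id=5) pairs with 1 row(s) of b.
- a (dept_id=8) pairs with 1 row(s) of b.
- a (dept_id=2) has no partner → padded with NULL.
- a (dept_id=1) pairs with 3 row(s) of b.
Total: 11 matched + 2 padded = 13 rows.

13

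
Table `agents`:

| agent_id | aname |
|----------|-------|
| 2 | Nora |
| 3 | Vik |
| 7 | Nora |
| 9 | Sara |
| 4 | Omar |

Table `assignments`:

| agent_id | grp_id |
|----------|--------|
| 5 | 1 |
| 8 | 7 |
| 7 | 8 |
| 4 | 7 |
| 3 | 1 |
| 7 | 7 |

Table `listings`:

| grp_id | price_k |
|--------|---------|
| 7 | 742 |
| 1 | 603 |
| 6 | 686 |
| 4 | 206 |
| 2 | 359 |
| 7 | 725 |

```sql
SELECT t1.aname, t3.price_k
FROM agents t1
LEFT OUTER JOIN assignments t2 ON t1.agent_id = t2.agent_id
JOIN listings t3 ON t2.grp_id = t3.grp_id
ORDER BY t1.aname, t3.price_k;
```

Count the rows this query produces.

Step 1 — t1 LEFT JOIN t2 on agent_id → 6 row(s).
Then INNER JOIN `listings t3` on grp_id: keep only rows whose t2.grp_id appears in t3.
Result: 5 row(s).

5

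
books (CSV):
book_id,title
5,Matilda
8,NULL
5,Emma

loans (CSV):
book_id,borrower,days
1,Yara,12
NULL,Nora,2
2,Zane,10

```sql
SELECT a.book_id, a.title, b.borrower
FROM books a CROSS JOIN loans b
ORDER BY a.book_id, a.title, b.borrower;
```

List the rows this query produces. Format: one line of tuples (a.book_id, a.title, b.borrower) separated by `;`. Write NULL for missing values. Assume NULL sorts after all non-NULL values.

(5, Emma, Nora); (5, Emma, Yara); (5, Emma, Zane); (5, Matilda, Nora); (5, Matilda, Yara); (5, Matilda, Zane); (8, NULL, Nora); (8, NULL, Yara); (8, NULL, Zane)

CROSS JOIN pairs every row of `books` with every row of `loans`: 3 × 3 = 9 rows.
After projecting and ordering:
a.book_id | a.title | b.borrower
5 | Emma | Nora
5 | Emma | Yara
5 | Emma | Zane
5 | Matilda | Nora
5 | Matilda | Yara
5 | Matilda | Zane
8 | NULL | Nora
8 | NULL | Yara
8 | NULL | Zane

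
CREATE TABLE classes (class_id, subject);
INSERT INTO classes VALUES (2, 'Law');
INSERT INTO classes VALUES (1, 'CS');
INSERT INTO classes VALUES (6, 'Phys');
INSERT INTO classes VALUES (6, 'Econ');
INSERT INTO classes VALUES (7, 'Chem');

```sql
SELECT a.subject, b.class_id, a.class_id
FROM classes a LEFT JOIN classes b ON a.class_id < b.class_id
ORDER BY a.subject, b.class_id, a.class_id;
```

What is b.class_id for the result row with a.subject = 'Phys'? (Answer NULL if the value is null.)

LEFT JOIN keeps every row from `classes a`; unmatched rows get NULL for `classes b`'s columns.
Matching on a.class_id < b.class_id.
- a row (class_id=2): matches 3 b row(s) → 3 output row(s).
- a row (class_id=1): matches 4 b row(s) → 4 output row(s).
- a row (class_id=6): matches 1 b row(s) → 1 output row(s).
- a row (class_id=6): matches 1 b row(s) → 1 output row(s).
- a row (class_id=7): no match → kept, b columns NULL.

7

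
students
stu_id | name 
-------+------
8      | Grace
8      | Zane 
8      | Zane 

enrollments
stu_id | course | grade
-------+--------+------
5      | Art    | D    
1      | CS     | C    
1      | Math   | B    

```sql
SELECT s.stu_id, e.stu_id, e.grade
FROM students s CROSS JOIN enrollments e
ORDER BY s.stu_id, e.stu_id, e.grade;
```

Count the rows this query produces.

CROSS JOIN pairs every row of `students` with every row of `enrollments`: 3 × 3 = 9 rows.

9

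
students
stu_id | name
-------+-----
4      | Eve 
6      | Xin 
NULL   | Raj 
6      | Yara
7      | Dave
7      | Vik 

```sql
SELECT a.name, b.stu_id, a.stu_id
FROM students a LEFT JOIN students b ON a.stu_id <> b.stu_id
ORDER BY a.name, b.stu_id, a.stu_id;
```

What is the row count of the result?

17

LEFT JOIN keeps every row from `students a`; unmatched rows get NULL for `students b`'s columns.
Matching on a.stu_id <> b.stu_id. A NULL in a compared column never satisfies the condition.
- a row (stu_id=4): matches 4 b row(s) → 4 output row(s).
- a row (stu_id=6): matches 3 b row(s) → 3 output row(s).
- a row (stu_id=NULL): no match → kept, b columns NULL.
- a row (stu_id=6): matches 3 b row(s) → 3 output row(s).
- a row (stu_id=7): matches 3 b row(s) → 3 output row(s).
- a row (stu_id=7): matches 3 b row(s) → 3 output row(s).
Total: 16 matched + 1 padded = 17 rows.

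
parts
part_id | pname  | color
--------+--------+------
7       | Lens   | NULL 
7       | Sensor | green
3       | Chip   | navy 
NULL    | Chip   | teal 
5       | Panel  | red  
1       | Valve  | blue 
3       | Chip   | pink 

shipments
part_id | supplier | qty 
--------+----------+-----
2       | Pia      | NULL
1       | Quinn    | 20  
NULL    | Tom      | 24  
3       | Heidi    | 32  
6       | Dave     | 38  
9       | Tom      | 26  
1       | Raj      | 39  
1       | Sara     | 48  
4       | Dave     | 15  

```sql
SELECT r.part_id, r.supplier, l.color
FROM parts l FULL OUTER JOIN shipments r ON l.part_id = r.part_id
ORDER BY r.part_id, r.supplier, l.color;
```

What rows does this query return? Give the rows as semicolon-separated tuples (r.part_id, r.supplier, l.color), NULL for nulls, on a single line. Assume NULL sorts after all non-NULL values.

(1, Quinn, blue); (1, Raj, blue); (1, Sara, blue); (2, Pia, NULL); (3, Heidi, navy); (3, Heidi, pink); (4, Dave, NULL); (6, Dave, NULL); (9, Tom, NULL); (NULL, Tom, NULL); (NULL, NULL, green); (NULL, NULL, red); (NULL, NULL, teal); (NULL, NULL, NULL)

FULL OUTER JOIN keeps every row from both sides; unmatched rows get NULL for the other side's columns.
Matching on l.part_id = r.part_id. A NULL in a compared column never satisfies the condition.
- l (part_id=7) has no partner → padded with NULL.
- l (part_id=7) has no partner → padded with NULL.
- l (part_id=3) pairs with 1 row(s) of r.
- l (part_id=NULL) has no partner → padded with NULL.
- l (part_id=5) has no partner → padded with NULL.
- l (part_id=1) pairs with 3 row(s) of r.
- l (part_id=3) pairs with 1 row(s) of r.
- plus 5 unmatched r row(s), each kept with NULL l columns.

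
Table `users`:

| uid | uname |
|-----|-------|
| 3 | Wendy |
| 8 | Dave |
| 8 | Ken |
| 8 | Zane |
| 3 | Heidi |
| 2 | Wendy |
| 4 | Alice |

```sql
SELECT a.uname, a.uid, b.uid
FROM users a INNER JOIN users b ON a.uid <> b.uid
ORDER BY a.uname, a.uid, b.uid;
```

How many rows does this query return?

INNER JOIN keeps only pairs where the ON condition holds.
Matching on a.uid <> b.uid.
- a[0] uid=3 → 5 match(es) in b → 5 row(s).
- a[1] uid=8 → 4 match(es) in b → 4 row(s).
- a[2] uid=8 → 4 match(es) in b → 4 row(s).
- a[3] uid=8 → 4 match(es) in b → 4 row(s).
- a[4] uid=3 → 5 match(es) in b → 5 row(s).
- a[5] uid=2 → 6 match(es) in b → 6 row(s).
- a[6] uid=4 → 6 match(es) in b → 6 row(s).
Total: 34 rows.

34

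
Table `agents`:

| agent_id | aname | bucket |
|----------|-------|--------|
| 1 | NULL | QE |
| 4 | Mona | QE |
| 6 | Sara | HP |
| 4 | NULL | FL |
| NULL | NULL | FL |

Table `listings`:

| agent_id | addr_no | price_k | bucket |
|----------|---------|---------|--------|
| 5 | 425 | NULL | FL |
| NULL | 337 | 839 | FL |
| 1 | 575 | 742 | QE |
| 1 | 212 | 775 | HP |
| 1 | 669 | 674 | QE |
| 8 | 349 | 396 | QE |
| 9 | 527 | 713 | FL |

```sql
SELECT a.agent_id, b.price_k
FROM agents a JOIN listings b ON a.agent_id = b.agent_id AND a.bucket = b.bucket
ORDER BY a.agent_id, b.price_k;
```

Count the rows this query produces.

2

INNER JOIN keeps only pairs where the ON condition holds.
Matching on a.agent_id = b.agent_id AND a.bucket = b.bucket. A NULL in a compared column never satisfies the condition.
- agent_id=1, bucket=QE: 2 matching b row(s), so 2 row(s) emitted.
- agent_id=4, bucket=QE: no matching b row, dropped.
- agent_id=6, bucket=HP: no matching b row, dropped.
- agent_id=4, bucket=FL: no matching b row, dropped.
- agent_id=NULL, bucket=FL: no matching b row, dropped.
Total: 2 rows.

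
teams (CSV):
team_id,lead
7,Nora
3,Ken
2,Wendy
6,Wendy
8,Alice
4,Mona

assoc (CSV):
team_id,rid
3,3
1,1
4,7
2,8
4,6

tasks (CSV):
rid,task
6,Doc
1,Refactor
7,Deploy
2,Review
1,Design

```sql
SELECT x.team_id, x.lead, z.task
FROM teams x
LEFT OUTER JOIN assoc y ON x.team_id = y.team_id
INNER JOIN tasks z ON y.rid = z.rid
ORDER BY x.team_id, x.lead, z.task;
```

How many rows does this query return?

Joins associate left-to-right: teams LEFT JOIN assoc on team_id gives 7 intermediate row(s).
Then INNER JOIN `tasks z` on rid: keep only rows whose y.rid appears in z.
Result: 2 row(s).

2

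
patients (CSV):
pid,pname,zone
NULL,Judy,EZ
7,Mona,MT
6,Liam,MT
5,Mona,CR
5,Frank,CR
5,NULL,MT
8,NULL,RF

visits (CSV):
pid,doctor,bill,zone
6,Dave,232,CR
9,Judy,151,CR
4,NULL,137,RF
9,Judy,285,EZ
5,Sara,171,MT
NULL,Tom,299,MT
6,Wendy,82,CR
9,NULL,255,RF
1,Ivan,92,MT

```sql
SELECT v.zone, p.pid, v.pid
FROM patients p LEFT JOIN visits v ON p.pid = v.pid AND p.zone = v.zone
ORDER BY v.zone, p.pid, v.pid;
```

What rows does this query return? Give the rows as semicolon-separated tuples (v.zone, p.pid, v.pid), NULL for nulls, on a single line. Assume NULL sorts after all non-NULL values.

(MT, 5, 5); (NULL, 5, NULL); (NULL, 5, NULL); (NULL, 6, NULL); (NULL, 7, NULL); (NULL, 8, NULL); (NULL, NULL, NULL)

LEFT JOIN keeps every row from `patients`; unmatched rows get NULL for `visits`'s columns.
Matching on p.pid = v.pid AND p.zone = v.zone. A NULL in a compared column never satisfies the condition.
- p[0] pid=NULL, zone=EZ → no match; kept with NULLs on the v side.
- p[1] pid=7, zone=MT → no match; kept with NULLs on the v side.
- p[2] pid=6, zone=MT → no match; kept with NULLs on the v side.
- p[3] pid=5, zone=CR → no match; kept with NULLs on the v side.
- p[4] pid=5, zone=CR → no match; kept with NULLs on the v side.
- p[5] pid=5, zone=MT → 1 match(es) in v → 1 row(s).
- p[6] pid=8, zone=RF → no match; kept with NULLs on the v side.
After projecting and ordering:
v.zone | p.pid | v.pid
MT | 5 | 5
NULL | 5 | NULL
NULL | 5 | NULL
NULL | 6 | NULL
NULL | 7 | NULL
NULL | 8 | NULL
NULL | NULL | NULL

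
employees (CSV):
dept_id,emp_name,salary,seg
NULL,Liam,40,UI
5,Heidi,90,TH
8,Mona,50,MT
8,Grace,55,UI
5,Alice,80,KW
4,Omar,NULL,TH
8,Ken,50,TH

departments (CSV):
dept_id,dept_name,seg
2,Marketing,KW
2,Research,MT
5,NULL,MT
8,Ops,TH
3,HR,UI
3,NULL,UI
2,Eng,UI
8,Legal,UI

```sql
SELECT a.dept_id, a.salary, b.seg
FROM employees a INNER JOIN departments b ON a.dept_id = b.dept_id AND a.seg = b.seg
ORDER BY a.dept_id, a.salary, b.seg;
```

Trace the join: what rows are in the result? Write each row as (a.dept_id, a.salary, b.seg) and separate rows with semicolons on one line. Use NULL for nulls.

(8, 50, TH); (8, 55, UI)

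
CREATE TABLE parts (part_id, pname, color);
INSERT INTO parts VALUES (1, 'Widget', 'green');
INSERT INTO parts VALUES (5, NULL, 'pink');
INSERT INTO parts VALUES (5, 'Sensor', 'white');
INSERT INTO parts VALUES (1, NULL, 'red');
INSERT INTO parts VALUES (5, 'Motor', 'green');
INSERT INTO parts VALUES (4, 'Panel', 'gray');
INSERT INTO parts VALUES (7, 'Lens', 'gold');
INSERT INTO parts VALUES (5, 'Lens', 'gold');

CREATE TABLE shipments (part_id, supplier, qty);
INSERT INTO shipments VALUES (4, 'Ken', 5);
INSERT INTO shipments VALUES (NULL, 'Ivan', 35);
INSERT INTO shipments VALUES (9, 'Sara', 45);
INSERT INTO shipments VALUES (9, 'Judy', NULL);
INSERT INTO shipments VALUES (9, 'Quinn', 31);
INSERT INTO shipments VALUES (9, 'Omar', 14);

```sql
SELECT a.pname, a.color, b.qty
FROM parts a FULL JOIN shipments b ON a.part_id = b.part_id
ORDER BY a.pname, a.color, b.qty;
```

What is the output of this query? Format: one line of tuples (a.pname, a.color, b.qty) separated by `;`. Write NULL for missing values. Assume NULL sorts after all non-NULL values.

FULL OUTER JOIN keeps every row from both sides; unmatched rows get NULL for the other side's columns.
Matching on a.part_id = b.part_id. A NULL in a compared column never satisfies the condition.
- part_id=1: no b row matches, row kept with b columns NULL.
- part_id=5: no b row matches, row kept with b columns NULL.
- part_id=5: no b row matches, row kept with b columns NULL.
- part_id=1: no b row matches, row kept with b columns NULL.
- part_id=5: no b row matches, row kept with b columns NULL.
- part_id=4: 1 matching b row(s), so 1 row(s) emitted.
- part_id=7: no b row matches, row kept with b columns NULL.
- part_id=5: no b row matches, row kept with b columns NULL.
- plus 5 unmatched b row(s), each kept with NULL a columns.

(Lens, gold, NULL); (Lens, gold, NULL); (Motor, green, NULL); (Panel, gray, 5); (Sensor, white, NULL); (Widget, green, NULL); (NULL, pink, NULL); (NULL, red, NULL); (NULL, NULL, 14); (NULL, NULL, 31); (NULL, NULL, 35); (NULL, NULL, 45); (NULL, NULL, NULL)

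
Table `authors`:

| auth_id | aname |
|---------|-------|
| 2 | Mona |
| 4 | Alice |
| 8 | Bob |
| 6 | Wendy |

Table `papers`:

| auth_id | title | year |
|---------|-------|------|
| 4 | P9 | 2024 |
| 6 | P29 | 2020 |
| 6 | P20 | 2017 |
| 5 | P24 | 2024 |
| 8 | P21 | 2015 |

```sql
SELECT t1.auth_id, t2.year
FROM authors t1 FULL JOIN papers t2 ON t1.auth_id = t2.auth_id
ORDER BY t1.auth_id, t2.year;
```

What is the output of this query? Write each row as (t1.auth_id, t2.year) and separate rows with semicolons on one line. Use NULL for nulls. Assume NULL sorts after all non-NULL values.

(2, NULL); (4, 2024); (6, 2017); (6, 2020); (8, 2015); (NULL, 2024)

FULL OUTER JOIN keeps every row from both sides; unmatched rows get NULL for the other side's columns.
Matching on t1.auth_id = t2.auth_id.
- auth_id=2: no t2 row matches, row kept with t2 columns NULL.
- auth_id=4: 1 matching t2 row(s), so 1 row(s) emitted.
- auth_id=8: 1 matching t2 row(s), so 1 row(s) emitted.
- auth_id=6: 2 matching t2 row(s), so 2 row(s) emitted.
- plus 1 unmatched t2 row(s), each kept with NULL t1 columns.
After projecting and ordering:
t1.auth_id | t2.year
2 | NULL
4 | 2024
6 | 2017
6 | 2020
8 | 2015
NULL | 2024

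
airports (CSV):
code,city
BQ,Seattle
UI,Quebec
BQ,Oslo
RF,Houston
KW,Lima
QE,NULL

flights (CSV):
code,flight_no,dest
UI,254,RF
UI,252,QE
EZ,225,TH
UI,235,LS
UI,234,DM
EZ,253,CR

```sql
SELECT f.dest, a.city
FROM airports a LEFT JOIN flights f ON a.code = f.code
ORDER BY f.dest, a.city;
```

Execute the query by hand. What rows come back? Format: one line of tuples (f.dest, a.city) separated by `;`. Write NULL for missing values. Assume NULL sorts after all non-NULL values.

(DM, Quebec); (LS, Quebec); (QE, Quebec); (RF, Quebec); (NULL, Houston); (NULL, Lima); (NULL, Oslo); (NULL, Seattle); (NULL, NULL)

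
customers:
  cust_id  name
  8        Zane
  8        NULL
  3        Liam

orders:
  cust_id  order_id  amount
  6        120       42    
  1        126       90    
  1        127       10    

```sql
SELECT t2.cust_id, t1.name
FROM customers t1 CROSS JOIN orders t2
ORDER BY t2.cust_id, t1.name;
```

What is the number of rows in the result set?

CROSS JOIN pairs every row of `customers` with every row of `orders`: 3 × 3 = 9 rows.

9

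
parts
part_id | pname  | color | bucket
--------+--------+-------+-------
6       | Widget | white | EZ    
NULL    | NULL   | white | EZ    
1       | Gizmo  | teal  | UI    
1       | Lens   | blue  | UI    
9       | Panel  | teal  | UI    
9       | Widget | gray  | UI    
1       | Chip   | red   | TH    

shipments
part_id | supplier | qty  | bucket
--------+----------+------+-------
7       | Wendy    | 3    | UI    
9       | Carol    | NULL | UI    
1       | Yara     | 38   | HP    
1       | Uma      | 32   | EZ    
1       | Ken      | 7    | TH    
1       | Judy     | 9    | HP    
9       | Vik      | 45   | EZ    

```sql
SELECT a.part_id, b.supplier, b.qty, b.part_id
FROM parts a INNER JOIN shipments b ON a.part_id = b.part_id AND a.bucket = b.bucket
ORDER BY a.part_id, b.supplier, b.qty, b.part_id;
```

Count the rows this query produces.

INNER JOIN keeps only pairs where the ON condition holds.
Matching on a.part_id = b.part_id AND a.bucket = b.bucket. A NULL in a compared column never satisfies the condition.
- part_id=6, bucket=EZ: no matching b row, dropped.
- part_id=NULL, bucket=EZ: no matching b row, dropped.
- part_id=1, bucket=UI: no matching b row, dropped.
- part_id=1, bucket=UI: no matching b row, dropped.
- part_id=9, bucket=UI: 1 matching b row(s), so 1 row(s) emitted.
- part_id=9, bucket=UI: 1 matching b row(s), so 1 row(s) emitted.
- part_id=1, bucket=TH: 1 matching b row(s), so 1 row(s) emitted.
Total: 3 rows.

3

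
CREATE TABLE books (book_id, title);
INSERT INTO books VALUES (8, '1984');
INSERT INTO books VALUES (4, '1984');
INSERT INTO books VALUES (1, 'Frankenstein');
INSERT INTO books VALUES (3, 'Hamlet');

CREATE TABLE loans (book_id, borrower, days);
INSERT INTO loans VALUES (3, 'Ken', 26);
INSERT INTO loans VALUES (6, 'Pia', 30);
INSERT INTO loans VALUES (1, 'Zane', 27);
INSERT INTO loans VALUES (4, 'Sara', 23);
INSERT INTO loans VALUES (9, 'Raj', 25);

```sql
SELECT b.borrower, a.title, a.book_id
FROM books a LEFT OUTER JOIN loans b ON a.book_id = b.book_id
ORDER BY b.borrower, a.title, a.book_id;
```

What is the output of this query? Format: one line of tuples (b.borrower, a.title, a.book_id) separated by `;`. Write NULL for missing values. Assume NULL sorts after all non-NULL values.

LEFT JOIN keeps every row from `books`; unmatched rows get NULL for `loans`'s columns.
Matching on a.book_id = b.book_id.
- a (book_id=8) has no partner → padded with NULL.
- a (book_id=4) pairs with 1 row(s) of b.
- a (book_id=1) pairs with 1 row(s) of b.
- a (book_id=3) pairs with 1 row(s) of b.
After projecting and ordering:
b.borrower | a.title | a.book_id
Ken | Hamlet | 3
Sara | 1984 | 4
Zane | Frankenstein | 1
NULL | 1984 | 8

(Ken, Hamlet, 3); (Sara, 1984, 4); (Zane, Frankenstein, 1); (NULL, 1984, 8)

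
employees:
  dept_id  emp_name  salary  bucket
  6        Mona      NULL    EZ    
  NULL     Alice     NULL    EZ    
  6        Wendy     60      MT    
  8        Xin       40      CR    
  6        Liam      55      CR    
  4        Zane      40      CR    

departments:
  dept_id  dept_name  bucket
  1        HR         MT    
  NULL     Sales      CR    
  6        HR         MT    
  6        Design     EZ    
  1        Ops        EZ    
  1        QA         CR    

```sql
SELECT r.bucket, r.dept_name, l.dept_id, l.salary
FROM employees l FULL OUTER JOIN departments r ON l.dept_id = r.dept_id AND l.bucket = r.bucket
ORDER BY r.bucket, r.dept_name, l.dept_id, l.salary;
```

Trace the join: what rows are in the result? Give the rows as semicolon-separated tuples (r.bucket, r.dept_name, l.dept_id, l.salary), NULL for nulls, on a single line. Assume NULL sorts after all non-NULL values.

FULL OUTER JOIN keeps every row from both sides; unmatched rows get NULL for the other side's columns.
Matching on l.dept_id = r.dept_id AND l.bucket = r.bucket. A NULL in a compared column never satisfies the condition.
- l (dept_id=6, bucket=EZ) pairs with 1 row(s) of r.
- l (dept_id=NULL, bucket=EZ) has no partner → padded with NULL.
- l (dept_id=6, bucket=MT) pairs with 1 row(s) of r.
- l (dept_id=8, bucket=CR) has no partner → padded with NULL.
- l (dept_id=6, bucket=CR) has no partner → padded with NULL.
- l (dept_id=4, bucket=CR) has no partner → padded with NULL.
- 4 r row(s) had no l match → kept, l columns NULL.
After projecting and ordering:
r.bucket | r.dept_name | l.dept_id | l.salary
CR | QA | NULL | NULL
CR | Sales | NULL | NULL
EZ | Design | 6 | NULL
EZ | Ops | NULL | NULL
MT | HR | 6 | 60
MT | HR | NULL | NULL
NULL | NULL | 4 | 40
NULL | NULL | 6 | 55
NULL | NULL | 8 | 40
NULL | NULL | NULL | NULL

(CR, QA, NULL, NULL); (CR, Sales, NULL, NULL); (EZ, Design, 6, NULL); (EZ, Ops, NULL, NULL); (MT, HR, 6, 60); (MT, HR, NULL, NULL); (NULL, NULL, 4, 40); (NULL, NULL, 6, 55); (NULL, NULL, 8, 40); (NULL, NULL, NULL, NULL)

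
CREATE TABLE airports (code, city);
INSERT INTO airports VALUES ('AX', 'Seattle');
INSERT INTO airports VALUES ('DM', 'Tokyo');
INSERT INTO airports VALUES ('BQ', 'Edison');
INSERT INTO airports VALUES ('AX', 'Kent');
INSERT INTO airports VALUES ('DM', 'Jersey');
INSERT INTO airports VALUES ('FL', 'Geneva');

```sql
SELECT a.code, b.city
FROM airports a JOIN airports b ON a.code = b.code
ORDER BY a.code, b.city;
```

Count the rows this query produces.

INNER JOIN keeps only pairs where the ON condition holds.
Matching on a.code = b.code.
- a[0] code=AX → 2 match(es) in b → 2 row(s).
- a[1] code=DM → 2 match(es) in b → 2 row(s).
- a[2] code=BQ → 1 match(es) in b → 1 row(s).
- a[3] code=AX → 2 match(es) in b → 2 row(s).
- a[4] code=DM → 2 match(es) in b → 2 row(s).
- a[5] code=FL → 1 match(es) in b → 1 row(s).
Total: 10 rows.

10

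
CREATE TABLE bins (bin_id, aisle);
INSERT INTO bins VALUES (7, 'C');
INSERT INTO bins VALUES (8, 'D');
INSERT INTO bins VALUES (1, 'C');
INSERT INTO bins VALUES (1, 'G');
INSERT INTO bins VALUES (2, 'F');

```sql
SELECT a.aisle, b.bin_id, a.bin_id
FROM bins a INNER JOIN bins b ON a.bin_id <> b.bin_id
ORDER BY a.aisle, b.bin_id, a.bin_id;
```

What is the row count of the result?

INNER JOIN keeps only pairs where the ON condition holds.
Matching on a.bin_id <> b.bin_id.
- a row (bin_id=7): matches 4 b row(s) → 4 output row(s).
- a row (bin_id=8): matches 4 b row(s) → 4 output row(s).
- a row (bin_id=1): matches 3 b row(s) → 3 output row(s).
- a row (bin_id=1): matches 3 b row(s) → 3 output row(s).
- a row (bin_id=2): matches 4 b row(s) → 4 output row(s).
Total: 18 rows.

18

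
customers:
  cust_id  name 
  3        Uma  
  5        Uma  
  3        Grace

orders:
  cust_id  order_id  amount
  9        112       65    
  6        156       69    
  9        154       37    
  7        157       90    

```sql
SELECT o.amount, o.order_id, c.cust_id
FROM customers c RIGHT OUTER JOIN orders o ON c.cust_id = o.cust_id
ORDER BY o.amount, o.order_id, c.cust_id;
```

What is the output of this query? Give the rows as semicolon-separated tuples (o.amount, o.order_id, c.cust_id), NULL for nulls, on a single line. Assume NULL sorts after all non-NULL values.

RIGHT JOIN keeps every row from `orders`; unmatched rows get NULL for `customers`'s columns.
Matching on c.cust_id = o.cust_id.
Matched pairs: 0; unmatched o rows kept: 4.

(37, 154, NULL); (65, 112, NULL); (69, 156, NULL); (90, 157, NULL)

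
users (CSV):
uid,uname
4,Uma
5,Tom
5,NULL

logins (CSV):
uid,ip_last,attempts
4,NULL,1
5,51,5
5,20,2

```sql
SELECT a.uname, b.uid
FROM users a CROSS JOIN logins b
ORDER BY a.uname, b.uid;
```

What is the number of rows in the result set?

9

CROSS JOIN pairs every row of `users` with every row of `logins`: 3 × 3 = 9 rows.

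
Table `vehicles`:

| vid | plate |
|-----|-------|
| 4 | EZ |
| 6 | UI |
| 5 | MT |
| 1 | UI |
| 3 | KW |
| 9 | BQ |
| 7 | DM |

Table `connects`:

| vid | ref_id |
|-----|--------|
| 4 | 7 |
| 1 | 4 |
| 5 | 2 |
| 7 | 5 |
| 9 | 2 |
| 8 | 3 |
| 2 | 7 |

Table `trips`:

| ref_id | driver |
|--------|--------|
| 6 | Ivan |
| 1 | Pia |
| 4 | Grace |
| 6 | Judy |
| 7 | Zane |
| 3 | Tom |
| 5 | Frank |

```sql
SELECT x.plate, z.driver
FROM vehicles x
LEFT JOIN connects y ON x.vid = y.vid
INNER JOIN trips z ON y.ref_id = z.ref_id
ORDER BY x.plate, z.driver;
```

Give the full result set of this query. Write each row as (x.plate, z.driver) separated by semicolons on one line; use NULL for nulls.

Joins associate left-to-right: vehicles LEFT JOIN connects on vid gives 7 intermediate row(s).
Then INNER JOIN `trips z` on ref_id: keep only rows whose y.ref_id appears in z.

(DM, Frank); (EZ, Zane); (UI, Grace)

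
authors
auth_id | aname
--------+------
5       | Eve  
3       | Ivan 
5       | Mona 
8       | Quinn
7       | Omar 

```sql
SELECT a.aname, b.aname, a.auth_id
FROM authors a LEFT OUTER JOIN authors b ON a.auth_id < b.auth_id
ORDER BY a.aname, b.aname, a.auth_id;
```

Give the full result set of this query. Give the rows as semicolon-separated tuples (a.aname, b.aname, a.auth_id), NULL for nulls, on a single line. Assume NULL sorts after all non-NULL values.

LEFT JOIN keeps every row from `authors a`; unmatched rows get NULL for `authors b`'s columns.
Matching on a.auth_id < b.auth_id.
Matched pairs: 9; unmatched a rows kept: 1.

(Eve, Omar, 5); (Eve, Quinn, 5); (Ivan, Eve, 3); (Ivan, Mona, 3); (Ivan, Omar, 3); (Ivan, Quinn, 3); (Mona, Omar, 5); (Mona, Quinn, 5); (Omar, Quinn, 7); (Quinn, NULL, 8)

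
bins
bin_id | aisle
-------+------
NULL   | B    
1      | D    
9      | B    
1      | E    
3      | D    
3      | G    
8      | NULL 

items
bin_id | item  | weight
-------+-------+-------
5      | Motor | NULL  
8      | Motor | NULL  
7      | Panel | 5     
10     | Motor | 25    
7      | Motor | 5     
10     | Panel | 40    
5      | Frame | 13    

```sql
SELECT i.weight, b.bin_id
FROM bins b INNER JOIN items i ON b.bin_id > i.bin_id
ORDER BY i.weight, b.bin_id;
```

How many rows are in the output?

INNER JOIN keeps only pairs where the ON condition holds.
Matching on b.bin_id > i.bin_id. A NULL in a compared column never satisfies the condition.
- bin_id=NULL: no matching i row, dropped.
- bin_id=1: no matching i row, dropped.
- bin_id=9: 5 matching i row(s), so 5 row(s) emitted.
- bin_id=1: no matching i row, dropped.
- bin_id=3: no matching i row, dropped.
- bin_id=3: no matching i row, dropped.
- bin_id=8: 4 matching i row(s), so 4 row(s) emitted.
Total: 9 rows.

9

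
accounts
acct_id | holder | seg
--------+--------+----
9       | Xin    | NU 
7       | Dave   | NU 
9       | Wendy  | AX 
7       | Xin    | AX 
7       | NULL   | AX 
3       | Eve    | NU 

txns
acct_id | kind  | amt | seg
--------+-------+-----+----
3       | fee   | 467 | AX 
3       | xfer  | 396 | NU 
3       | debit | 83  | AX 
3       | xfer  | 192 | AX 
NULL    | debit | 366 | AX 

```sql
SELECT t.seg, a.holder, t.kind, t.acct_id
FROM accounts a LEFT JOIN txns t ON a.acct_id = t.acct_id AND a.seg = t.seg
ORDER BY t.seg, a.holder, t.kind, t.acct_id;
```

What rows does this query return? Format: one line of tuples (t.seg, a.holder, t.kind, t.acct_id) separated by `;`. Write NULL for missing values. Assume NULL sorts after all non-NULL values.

LEFT JOIN keeps every row from `accounts`; unmatched rows get NULL for `txns`'s columns.
Matching on a.acct_id = t.acct_id AND a.seg = t.seg. A NULL in a compared column never satisfies the condition.
- acct_id=9, seg=NU: no t row matches, row kept with t columns NULL.
- acct_id=7, seg=NU: no t row matches, row kept with t columns NULL.
- acct_id=9, seg=AX: no t row matches, row kept with t columns NULL.
- acct_id=7, seg=AX: no t row matches, row kept with t columns NULL.
- acct_id=7, seg=AX: no t row matches, row kept with t columns NULL.
- acct_id=3, seg=NU: 1 matching t row(s), so 1 row(s) emitted.
After projecting and ordering:
t.seg | a.holder | t.kind | t.acct_id
NU | Eve | xfer | 3
NULL | Dave | NULL | NULL
NULL | Wendy | NULL | NULL
NULL | Xin | NULL | NULL
NULL | Xin | NULL | NULL
NULL | NULL | NULL | NULL

(NU, Eve, xfer, 3); (NULL, Dave, NULL, NULL); (NULL, Wendy, NULL, NULL); (NULL, Xin, NULL, NULL); (NULL, Xin, NULL, NULL); (NULL, NULL, NULL, NULL)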